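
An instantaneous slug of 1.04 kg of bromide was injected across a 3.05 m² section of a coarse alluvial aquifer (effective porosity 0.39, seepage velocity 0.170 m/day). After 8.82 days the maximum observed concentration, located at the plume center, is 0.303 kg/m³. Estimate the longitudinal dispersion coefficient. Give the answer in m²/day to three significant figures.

0.0751 m²/day

At the plume center C_max = M/(n_e·A·√(4πDt)), so D = M²/(4πt·(n_e·A·C_max)²).
n_e·A·C_max = 0.39 × 3.05 × 0.303 = 0.3604 kg/m.
D = 1.04²/(4π × 8.82 × 0.3604²) = 0.0751 m²/day.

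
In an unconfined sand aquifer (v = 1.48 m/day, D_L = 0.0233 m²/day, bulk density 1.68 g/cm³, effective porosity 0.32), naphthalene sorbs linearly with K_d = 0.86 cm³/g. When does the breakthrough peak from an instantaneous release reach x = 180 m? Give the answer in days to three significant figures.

671 days

Retardation factor R = 1 + ρ_b·K_d/n = 1 + 1.68 × 0.86/0.32 = 5.515.
Sorption retards both mechanisms: v_R = v/R = 0.2684 m/day, D_R = D/R = 0.004225 m²/day.
Peak time from v_R²t² + 2D_R t − x² = 0: t = (√(D_R² + v_R²x²) − D_R)/v_R².
√(D_R² + v_R²x²) = √(0.004225² + 0.2684² × 180²) = 48.31; v_R² = 0.07204.
t = (48.31 − 0.004225)/0.07204 = 671 days.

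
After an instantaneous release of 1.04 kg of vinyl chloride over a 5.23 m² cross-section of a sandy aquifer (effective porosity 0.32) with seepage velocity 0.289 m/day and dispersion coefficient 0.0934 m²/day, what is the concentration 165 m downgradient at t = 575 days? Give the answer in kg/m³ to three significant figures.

For an instantaneous plane source, C(x,t) = M/(n_e·A·√(4πDt)) · exp(−(x−vt)²/(4Dt)), with n_e·A the pore (flow) area.
Plume center vt = 0.289 × 575 = 166.175 m, so the well at 165 m is 1.175 m upgradient of the peak.
√(4πDt) = 25.98 m, giving peak height M/(n_e·A·√(4πDt)) = 1.04/(0.32 × 5.23 × 25.98) = 0.02392 kg/m³.
(x−vt)²/(4Dt) = (-1.175)²/(4 × 0.0934 × 575) = 0.006427; exp(−0.006427) = 0.9936.
C = 0.02392 × 0.9936 = 0.0238 kg/m³.

0.0238 kg/m³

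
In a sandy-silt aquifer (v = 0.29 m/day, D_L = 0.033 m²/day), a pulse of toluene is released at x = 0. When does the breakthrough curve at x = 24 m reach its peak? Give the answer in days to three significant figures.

82.4 days

For the 1D instantaneous-source solution, setting ∂C/∂t = 0 at fixed x gives v²t² + 2Dt − x² = 0, so t = (√(D² + v²x²) − D)/v².
√(D² + v²x²) = √(0.033² + 0.29² × 24²) = 6.960; v² = 0.0841.
t = (6.960 − 0.033)/0.0841 = 82.4 days (vs. the pure-advection estimate x/v = 82.8 d).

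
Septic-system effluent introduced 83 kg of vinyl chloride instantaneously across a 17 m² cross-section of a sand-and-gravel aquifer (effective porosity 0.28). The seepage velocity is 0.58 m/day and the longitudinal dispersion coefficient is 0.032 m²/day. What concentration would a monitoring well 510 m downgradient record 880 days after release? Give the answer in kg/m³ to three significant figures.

0.926 kg/m³

For an instantaneous plane source, C(x,t) = M/(n_e·A·√(4πDt)) · exp(−(x−vt)²/(4Dt)), with n_e·A the pore (flow) area.
Plume center vt = 0.58 × 880 = 510.4 m, so the well at 510 m is 0.4 m upgradient of the peak.
√(4πDt) = 18.81 m, giving peak height M/(n_e·A·√(4πDt)) = 83/(0.28 × 17 × 18.81) = 0.9270 kg/m³.
(x−vt)²/(4Dt) = (-0.4)²/(4 × 0.032 × 880) = 0.001420; exp(−0.001420) = 0.9986.
C = 0.9270 × 0.9986 = 0.926 kg/m³.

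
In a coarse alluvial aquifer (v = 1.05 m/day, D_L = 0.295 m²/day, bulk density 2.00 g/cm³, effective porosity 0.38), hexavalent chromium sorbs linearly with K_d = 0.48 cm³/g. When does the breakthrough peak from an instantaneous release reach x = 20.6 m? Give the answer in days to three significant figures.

68.2 days

Retardation factor R = 1 + ρ_b·K_d/n = 1 + 2.00 × 0.48/0.38 = 3.526.
Sorption retards both mechanisms: v_R = v/R = 0.2978 m/day, D_R = D/R = 0.08366 m²/day.
Peak time from v_R²t² + 2D_R t − x² = 0: t = (√(D_R² + v_R²x²) − D_R)/v_R².
√(D_R² + v_R²x²) = √(0.08366² + 0.2978² × 20.6²) = 6.135; v_R² = 0.08868.
t = (6.135 − 0.08366)/0.08868 = 68.2 days.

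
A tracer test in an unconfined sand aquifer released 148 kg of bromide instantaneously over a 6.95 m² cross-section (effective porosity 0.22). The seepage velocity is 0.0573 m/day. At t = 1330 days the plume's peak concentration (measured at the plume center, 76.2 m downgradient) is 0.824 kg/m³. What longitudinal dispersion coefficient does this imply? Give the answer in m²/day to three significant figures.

At the plume center C_max = M/(n_e·A·√(4πDt)), so D = M²/(4πt·(n_e·A·C_max)²).
n_e·A·C_max = 0.22 × 6.95 × 0.824 = 1.260 kg/m.
D = 148²/(4π × 1330 × 1.260²) = 0.826 m²/day.

0.826 m²/day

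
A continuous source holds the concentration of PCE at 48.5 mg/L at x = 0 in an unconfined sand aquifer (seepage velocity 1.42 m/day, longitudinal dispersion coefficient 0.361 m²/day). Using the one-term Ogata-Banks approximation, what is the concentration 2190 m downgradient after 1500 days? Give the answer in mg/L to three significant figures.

1.66 mg/L

For a continuous step input, C/C₀ ≈ ½·erfc((x−vt)/(2√(Dt))).
vt = 1.42 × 1500 = 2130 m and 2√(Dt) = 2√(0.361 × 1500) = 46.54 m.
Argument (x−vt)/(2√(Dt)) = (2190 − 2130)/46.54 = 1.289; ½·erfc(1.289) = 0.03416.
C = 48.5 × 0.03416 = 1.66 mg/L.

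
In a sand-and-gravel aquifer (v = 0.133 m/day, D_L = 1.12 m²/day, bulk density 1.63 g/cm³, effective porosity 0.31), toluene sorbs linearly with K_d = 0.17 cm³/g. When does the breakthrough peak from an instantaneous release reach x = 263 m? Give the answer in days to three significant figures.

3630 days

Retardation factor R = 1 + ρ_b·K_d/n = 1 + 1.63 × 0.17/0.31 = 1.894.
Sorption retards both mechanisms: v_R = v/R = 0.07022 m/day, D_R = D/R = 0.5913 m²/day.
Peak time from v_R²t² + 2D_R t − x² = 0: t = (√(D_R² + v_R²x²) − D_R)/v_R².
√(D_R² + v_R²x²) = √(0.5913² + 0.07022² × 263²) = 18.48; v_R² = 0.004931.
t = (18.48 − 0.5913)/0.004931 = 3630 days.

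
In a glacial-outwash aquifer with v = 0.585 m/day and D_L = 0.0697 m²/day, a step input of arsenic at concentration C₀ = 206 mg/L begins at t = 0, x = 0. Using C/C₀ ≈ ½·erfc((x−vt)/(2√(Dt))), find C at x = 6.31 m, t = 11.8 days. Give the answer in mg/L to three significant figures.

140 mg/L

For a continuous step input, C/C₀ ≈ ½·erfc((x−vt)/(2√(Dt))).
vt = 0.585 × 11.8 = 6.903 m and 2√(Dt) = 2√(0.0697 × 11.8) = 1.814 m.
Argument (x−vt)/(2√(Dt)) = (6.31 − 6.903)/1.814 = -0.3269; ½·erfc(-0.3269) = 0.6781.
C = 206 × 0.6781 = 140 mg/L.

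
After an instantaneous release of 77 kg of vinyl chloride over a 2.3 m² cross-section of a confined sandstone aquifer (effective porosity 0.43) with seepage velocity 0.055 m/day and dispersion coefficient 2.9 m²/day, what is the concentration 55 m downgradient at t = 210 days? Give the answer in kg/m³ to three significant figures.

0.410 kg/m³

For an instantaneous plane source, C(x,t) = M/(n_e·A·√(4πDt)) · exp(−(x−vt)²/(4Dt)), with n_e·A the pore (flow) area.
Plume center vt = 0.055 × 210 = 11.55 m, so the well at 55 m is 43.45 m downgradient of the peak.
√(4πDt) = 87.48 m, giving peak height M/(n_e·A·√(4πDt)) = 77/(0.43 × 2.3 × 87.48) = 0.8900 kg/m³.
(x−vt)²/(4Dt) = (43.45)²/(4 × 2.9 × 210) = 0.7750; exp(−0.7750) = 0.4607.
C = 0.8900 × 0.4607 = 0.410 kg/m³.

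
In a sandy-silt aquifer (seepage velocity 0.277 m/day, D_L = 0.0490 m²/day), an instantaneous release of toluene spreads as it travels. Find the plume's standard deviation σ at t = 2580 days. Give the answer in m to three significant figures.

Dispersive spreading gives a Gaussian with σ² = 2Dt; advection only shifts the center.
σ = √(2 × 0.0490 × 2580) = 15.9 m.

15.9 m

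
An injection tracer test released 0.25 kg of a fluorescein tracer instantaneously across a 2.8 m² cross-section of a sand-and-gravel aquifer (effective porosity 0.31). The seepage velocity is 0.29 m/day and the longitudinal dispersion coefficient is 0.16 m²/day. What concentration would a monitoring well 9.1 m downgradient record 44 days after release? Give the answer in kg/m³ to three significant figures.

For an instantaneous plane source, C(x,t) = M/(n_e·A·√(4πDt)) · exp(−(x−vt)²/(4Dt)), with n_e·A the pore (flow) area.
Plume center vt = 0.29 × 44 = 12.76 m, so the well at 9.1 m is 3.66 m upgradient of the peak.
√(4πDt) = 9.406 m, giving peak height M/(n_e·A·√(4πDt)) = 0.25/(0.31 × 2.8 × 9.406) = 0.03062 kg/m³.
(x−vt)²/(4Dt) = (-3.66)²/(4 × 0.16 × 44) = 0.4757; exp(−0.4757) = 0.6214.
C = 0.03062 × 0.6214 = 0.0190 kg/m³.

0.0190 kg/m³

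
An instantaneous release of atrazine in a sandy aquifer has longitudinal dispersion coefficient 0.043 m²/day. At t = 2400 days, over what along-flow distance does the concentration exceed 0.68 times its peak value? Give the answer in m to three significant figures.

25.2 m

The plume is Gaussian with σ = √(2Dt) = √(2 × 0.043 × 2400) = 14.37 m.
C/C_peak = exp(−Δx²/(2σ²)) = 0.68 ⇒ Δx = σ·√(−2 ln 0.68) = 14.37 × 0.8783 = 12.62 m.
Width = 2Δx = 25.2 m.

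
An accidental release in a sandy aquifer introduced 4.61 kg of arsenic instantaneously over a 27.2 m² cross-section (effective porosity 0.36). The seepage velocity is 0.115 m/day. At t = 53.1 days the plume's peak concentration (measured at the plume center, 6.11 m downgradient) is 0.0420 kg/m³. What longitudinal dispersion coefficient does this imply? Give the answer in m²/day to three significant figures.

At the plume center C_max = M/(n_e·A·√(4πDt)), so D = M²/(4πt·(n_e·A·C_max)²).
n_e·A·C_max = 0.36 × 27.2 × 0.0420 = 0.4113 kg/m.
D = 4.61²/(4π × 53.1 × 0.4113²) = 0.188 m²/day.

0.188 m²/day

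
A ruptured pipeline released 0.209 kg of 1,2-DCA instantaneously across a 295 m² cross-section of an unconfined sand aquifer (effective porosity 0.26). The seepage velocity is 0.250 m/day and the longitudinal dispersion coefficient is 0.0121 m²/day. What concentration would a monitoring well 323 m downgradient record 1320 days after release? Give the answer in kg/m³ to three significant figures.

For an instantaneous plane source, C(x,t) = M/(n_e·A·√(4πDt)) · exp(−(x−vt)²/(4Dt)), with n_e·A the pore (flow) area.
Plume center vt = 0.250 × 1320 = 330 m, so the well at 323 m is 7 m upgradient of the peak.
√(4πDt) = 14.17 m, giving peak height M/(n_e·A·√(4πDt)) = 0.209/(0.26 × 295 × 14.17) = 0.0001923 kg/m³.
(x−vt)²/(4Dt) = (-7)²/(4 × 0.0121 × 1320) = 0.7670; exp(−0.7670) = 0.4644.
C = 0.0001923 × 0.4644 = 8.93e-05 kg/m³.

8.93e-05 kg/m³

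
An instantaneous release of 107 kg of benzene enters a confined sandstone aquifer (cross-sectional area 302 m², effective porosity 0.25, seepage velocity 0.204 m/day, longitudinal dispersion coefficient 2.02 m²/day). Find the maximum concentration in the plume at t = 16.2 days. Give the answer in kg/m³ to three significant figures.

The peak of an instantaneous 1D plume sits at x = vt; there the Gaussian factor is 1 and C_max = M/(n_e·A·√(4πDt)), where n_e·A is the pore area the mass is dissolved in.
√(4πDt) = √(4π × 2.02 × 16.2) = 20.28 m, so C_max = 107/(0.25 × 302 × 20.28) = 0.0699 kg/m³.

0.0699 kg/m³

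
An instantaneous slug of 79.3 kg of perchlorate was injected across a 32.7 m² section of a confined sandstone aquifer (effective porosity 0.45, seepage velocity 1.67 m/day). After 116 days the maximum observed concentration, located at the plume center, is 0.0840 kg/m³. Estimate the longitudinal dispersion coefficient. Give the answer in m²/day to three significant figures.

At the plume center C_max = M/(n_e·A·√(4πDt)), so D = M²/(4πt·(n_e·A·C_max)²).
n_e·A·C_max = 0.45 × 32.7 × 0.0840 = 1.236 kg/m.
D = 79.3²/(4π × 116 × 1.236²) = 2.82 m²/day.

2.82 m²/day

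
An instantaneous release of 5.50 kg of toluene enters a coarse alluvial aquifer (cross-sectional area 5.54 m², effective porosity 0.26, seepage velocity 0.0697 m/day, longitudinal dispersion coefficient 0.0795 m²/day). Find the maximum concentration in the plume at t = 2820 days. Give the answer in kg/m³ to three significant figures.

The peak of an instantaneous 1D plume sits at x = vt; there the Gaussian factor is 1 and C_max = M/(n_e·A·√(4πDt)), where n_e·A is the pore area the mass is dissolved in.
√(4πDt) = √(4π × 0.0795 × 2820) = 53.08 m, so C_max = 5.50/(0.26 × 5.54 × 53.08) = 0.0719 kg/m³.

0.0719 kg/m³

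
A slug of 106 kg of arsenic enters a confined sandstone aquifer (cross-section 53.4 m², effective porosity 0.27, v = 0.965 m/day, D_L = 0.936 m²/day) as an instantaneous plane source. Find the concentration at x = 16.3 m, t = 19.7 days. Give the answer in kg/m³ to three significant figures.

For an instantaneous plane source, C(x,t) = M/(n_e·A·√(4πDt)) · exp(−(x−vt)²/(4Dt)), with n_e·A the pore (flow) area.
Plume center vt = 0.965 × 19.7 = 19.0105 m, so the well at 16.3 m is 2.7105 m upgradient of the peak.
√(4πDt) = 15.22 m, giving peak height M/(n_e·A·√(4πDt)) = 106/(0.27 × 53.4 × 15.22) = 0.4830 kg/m³.
(x−vt)²/(4Dt) = (-2.7105)²/(4 × 0.936 × 19.7) = 0.09961; exp(−0.09961) = 0.9052.
C = 0.4830 × 0.9052 = 0.437 kg/m³.

0.437 kg/m³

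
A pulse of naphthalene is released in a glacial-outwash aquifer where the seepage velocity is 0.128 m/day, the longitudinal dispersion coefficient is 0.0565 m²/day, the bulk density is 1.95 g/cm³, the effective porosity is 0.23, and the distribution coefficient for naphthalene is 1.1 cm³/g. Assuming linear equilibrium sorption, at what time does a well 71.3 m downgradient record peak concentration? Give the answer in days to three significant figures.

5720 days

Retardation factor R = 1 + ρ_b·K_d/n = 1 + 1.95 × 1.1/0.23 = 10.33.
Sorption retards both mechanisms: v_R = v/R = 0.01239 m/day, D_R = D/R = 0.005470 m²/day.
Peak time from v_R²t² + 2D_R t − x² = 0: t = (√(D_R² + v_R²x²) − D_R)/v_R².
√(D_R² + v_R²x²) = √(0.005470² + 0.01239² × 71.3²) = 0.8834; v_R² = 0.0001535.
t = (0.8834 − 0.005470)/0.0001535 = 5720 days.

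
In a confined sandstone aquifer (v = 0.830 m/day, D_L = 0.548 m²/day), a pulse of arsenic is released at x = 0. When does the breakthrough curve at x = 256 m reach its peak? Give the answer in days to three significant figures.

For the 1D instantaneous-source solution, setting ∂C/∂t = 0 at fixed x gives v²t² + 2Dt − x² = 0, so t = (√(D² + v²x²) − D)/v².
√(D² + v²x²) = √(0.548² + 0.830² × 256²) = 212.5; v² = 0.6889.
t = (212.5 − 0.548)/0.6889 = 308 days (vs. the pure-advection estimate x/v = 308 d).

308 days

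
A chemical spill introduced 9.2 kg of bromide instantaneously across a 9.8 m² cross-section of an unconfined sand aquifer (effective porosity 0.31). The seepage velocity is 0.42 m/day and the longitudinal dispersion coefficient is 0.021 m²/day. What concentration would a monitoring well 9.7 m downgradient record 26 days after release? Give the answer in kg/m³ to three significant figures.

For an instantaneous plane source, C(x,t) = M/(n_e·A·√(4πDt)) · exp(−(x−vt)²/(4Dt)), with n_e·A the pore (flow) area.
Plume center vt = 0.42 × 26 = 10.92 m, so the well at 9.7 m is 1.22 m upgradient of the peak.
√(4πDt) = 2.619 m, giving peak height M/(n_e·A·√(4πDt)) = 9.2/(0.31 × 9.8 × 2.619) = 1.156 kg/m³.
(x−vt)²/(4Dt) = (-1.22)²/(4 × 0.021 × 26) = 0.6815; exp(−0.6815) = 0.5059.
C = 1.156 × 0.5059 = 0.585 kg/m³.

0.585 kg/m³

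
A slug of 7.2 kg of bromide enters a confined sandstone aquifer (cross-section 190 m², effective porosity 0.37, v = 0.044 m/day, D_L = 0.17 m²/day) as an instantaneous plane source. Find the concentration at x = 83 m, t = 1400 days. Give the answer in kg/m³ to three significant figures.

0.00116 kg/m³

For an instantaneous plane source, C(x,t) = M/(n_e·A·√(4πDt)) · exp(−(x−vt)²/(4Dt)), with n_e·A the pore (flow) area.
Plume center vt = 0.044 × 1400 = 61.6 m, so the well at 83 m is 21.4 m downgradient of the peak.
√(4πDt) = 54.69 m, giving peak height M/(n_e·A·√(4πDt)) = 7.2/(0.37 × 190 × 54.69) = 0.001873 kg/m³.
(x−vt)²/(4Dt) = (21.4)²/(4 × 0.17 × 1400) = 0.4811; exp(−0.4811) = 0.6181.
C = 0.001873 × 0.6181 = 0.00116 kg/m³.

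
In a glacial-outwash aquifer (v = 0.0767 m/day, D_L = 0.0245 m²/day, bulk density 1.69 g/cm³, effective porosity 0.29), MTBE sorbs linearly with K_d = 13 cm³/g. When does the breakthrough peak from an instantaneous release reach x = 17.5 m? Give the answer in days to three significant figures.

17200 days

Retardation factor R = 1 + ρ_b·K_d/n = 1 + 1.69 × 13/0.29 = 76.76.
Sorption retards both mechanisms: v_R = v/R = 0.0009992 m/day, D_R = D/R = 0.0003192 m²/day.
Peak time from v_R²t² + 2D_R t − x² = 0: t = (√(D_R² + v_R²x²) − D_R)/v_R².
√(D_R² + v_R²x²) = √(0.0003192² + 0.0009992² × 17.5²) = 0.01749; v_R² = 9.984e-07.
t = (0.01749 − 0.0003192)/9.984e-07 = 17200 days.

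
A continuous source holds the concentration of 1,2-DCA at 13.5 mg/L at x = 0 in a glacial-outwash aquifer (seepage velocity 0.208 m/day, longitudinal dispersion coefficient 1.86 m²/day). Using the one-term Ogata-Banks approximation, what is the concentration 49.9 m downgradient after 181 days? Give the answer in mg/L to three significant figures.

For a continuous step input, C/C₀ ≈ ½·erfc((x−vt)/(2√(Dt))).
vt = 0.208 × 181 = 37.648 m and 2√(Dt) = 2√(1.86 × 181) = 36.70 m.
Argument (x−vt)/(2√(Dt)) = (49.9 − 37.648)/36.70 = 0.3338; ½·erfc(0.3338) = 0.3184.
C = 13.5 × 0.3184 = 4.30 mg/L.

4.30 mg/L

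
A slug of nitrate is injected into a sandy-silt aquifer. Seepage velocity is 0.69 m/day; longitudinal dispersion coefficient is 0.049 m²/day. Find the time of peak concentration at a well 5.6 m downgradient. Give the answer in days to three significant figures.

8.01 days

For the 1D instantaneous-source solution, setting ∂C/∂t = 0 at fixed x gives v²t² + 2Dt − x² = 0, so t = (√(D² + v²x²) − D)/v².
√(D² + v²x²) = √(0.049² + 0.69² × 5.6²) = 3.864; v² = 0.4761.
t = (3.864 − 0.049)/0.4761 = 8.01 days (vs. the pure-advection estimate x/v = 8.12 d).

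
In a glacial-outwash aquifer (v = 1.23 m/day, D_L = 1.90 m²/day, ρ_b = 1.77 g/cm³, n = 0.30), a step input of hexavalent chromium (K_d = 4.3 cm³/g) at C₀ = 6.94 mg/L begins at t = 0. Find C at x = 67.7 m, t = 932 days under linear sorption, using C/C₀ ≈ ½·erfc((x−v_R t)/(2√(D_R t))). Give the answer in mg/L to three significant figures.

Retardation factor R = 1 + ρ_b·K_d/n = 1 + 1.77 × 4.3/0.30 = 26.37.
Sorption retards both mechanisms: v_R = v/R = 0.04664 m/day, D_R = D/R = 0.07205 m²/day.
v_R·t = 0.04664 × 932 = 43.46848 m; 2√(D_R t) = 16.39 m; argument = (67.7 − 43.46848)/16.39 = 1.478.
C = C₀ × ½·erfc(1.478) = 6.94 × 0.01830 = 0.127 mg/L.

0.127 mg/L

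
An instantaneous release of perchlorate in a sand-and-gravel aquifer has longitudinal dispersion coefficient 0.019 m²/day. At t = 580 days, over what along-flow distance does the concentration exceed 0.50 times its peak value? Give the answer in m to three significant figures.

11.1 m

The plume is Gaussian with σ = √(2Dt) = √(2 × 0.019 × 580) = 4.695 m.
C/C_peak = exp(−Δx²/(2σ²)) = 0.50 ⇒ Δx = σ·√(−2 ln 0.50) = 4.695 × 1.177 = 5.526 m.
Width = 2Δx = 11.1 m.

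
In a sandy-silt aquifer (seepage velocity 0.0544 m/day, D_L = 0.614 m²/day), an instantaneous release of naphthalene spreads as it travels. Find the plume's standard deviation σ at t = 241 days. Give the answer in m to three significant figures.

Dispersive spreading gives a Gaussian with σ² = 2Dt; advection only shifts the center.
σ = √(2 × 0.614 × 241) = 17.2 m.

17.2 m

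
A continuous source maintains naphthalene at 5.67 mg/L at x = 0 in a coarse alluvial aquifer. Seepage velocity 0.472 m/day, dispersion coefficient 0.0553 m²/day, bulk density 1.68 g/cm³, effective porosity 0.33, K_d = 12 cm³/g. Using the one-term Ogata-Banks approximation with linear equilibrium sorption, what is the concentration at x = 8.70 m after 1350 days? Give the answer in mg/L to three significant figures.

4.78 mg/L

Retardation factor R = 1 + ρ_b·K_d/n = 1 + 1.68 × 12/0.33 = 62.09.
Sorption retards both mechanisms: v_R = v/R = 0.007602 m/day, D_R = D/R = 0.0008906 m²/day.
v_R·t = 0.007602 × 1350 = 10.2627 m; 2√(D_R t) = 2.193 m; argument = (8.70 − 10.2627)/2.193 = -0.7126.
C = C₀ × ½·erfc(-0.7126) = 5.67 × 0.8432 = 4.78 mg/L.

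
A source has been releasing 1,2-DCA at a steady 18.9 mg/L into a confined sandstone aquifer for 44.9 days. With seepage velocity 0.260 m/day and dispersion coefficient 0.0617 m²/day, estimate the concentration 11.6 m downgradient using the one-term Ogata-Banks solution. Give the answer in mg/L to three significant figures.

9.69 mg/L

For a continuous step input, C/C₀ ≈ ½·erfc((x−vt)/(2√(Dt))).
vt = 0.260 × 44.9 = 11.674 m and 2√(Dt) = 2√(0.0617 × 44.9) = 3.329 m.
Argument (x−vt)/(2√(Dt)) = (11.6 − 11.674)/3.329 = -0.02223; ½·erfc(-0.02223) = 0.5125.
C = 18.9 × 0.5125 = 9.69 mg/L.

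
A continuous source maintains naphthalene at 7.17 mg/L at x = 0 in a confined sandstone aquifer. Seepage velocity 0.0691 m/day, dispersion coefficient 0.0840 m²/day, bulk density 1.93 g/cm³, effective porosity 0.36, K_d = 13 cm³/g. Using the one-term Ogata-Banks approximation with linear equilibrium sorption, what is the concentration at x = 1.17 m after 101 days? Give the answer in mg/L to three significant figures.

Retardation factor R = 1 + ρ_b·K_d/n = 1 + 1.93 × 13/0.36 = 70.69.
Sorption retards both mechanisms: v_R = v/R = 0.0009775 m/day, D_R = D/R = 0.001188 m²/day.
v_R·t = 0.0009775 × 101 = 0.0987275 m; 2√(D_R t) = 0.6928 m; argument = (1.17 − 0.0987275)/0.6928 = 1.546.
C = C₀ × ½·erfc(1.546) = 7.17 × 0.01439 = 0.103 mg/L.

0.103 mg/L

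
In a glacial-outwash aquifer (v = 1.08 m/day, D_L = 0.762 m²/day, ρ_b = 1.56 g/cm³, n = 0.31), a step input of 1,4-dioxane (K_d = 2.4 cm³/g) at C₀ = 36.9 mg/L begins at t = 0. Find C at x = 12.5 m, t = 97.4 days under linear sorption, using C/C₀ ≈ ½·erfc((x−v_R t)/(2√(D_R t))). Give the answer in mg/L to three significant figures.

Retardation factor R = 1 + ρ_b·K_d/n = 1 + 1.56 × 2.4/0.31 = 13.08.
Sorption retards both mechanisms: v_R = v/R = 0.08257 m/day, D_R = D/R = 0.05826 m²/day.
v_R·t = 0.08257 × 97.4 = 8.042318 m; 2√(D_R t) = 4.764 m; argument = (12.5 − 8.042318)/4.764 = 0.9357.
C = C₀ × ½·erfc(0.9357) = 36.9 × 0.09287 = 3.43 mg/L.

3.43 mg/L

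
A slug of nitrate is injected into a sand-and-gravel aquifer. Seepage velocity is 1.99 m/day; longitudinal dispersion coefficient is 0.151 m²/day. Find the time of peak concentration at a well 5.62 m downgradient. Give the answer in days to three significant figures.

2.79 days

For the 1D instantaneous-source solution, setting ∂C/∂t = 0 at fixed x gives v²t² + 2Dt − x² = 0, so t = (√(D² + v²x²) − D)/v².
√(D² + v²x²) = √(0.151² + 1.99² × 5.62²) = 11.18; v² = 3.9601.
t = (11.18 − 0.151)/3.9601 = 2.79 days (vs. the pure-advection estimate x/v = 2.82 d).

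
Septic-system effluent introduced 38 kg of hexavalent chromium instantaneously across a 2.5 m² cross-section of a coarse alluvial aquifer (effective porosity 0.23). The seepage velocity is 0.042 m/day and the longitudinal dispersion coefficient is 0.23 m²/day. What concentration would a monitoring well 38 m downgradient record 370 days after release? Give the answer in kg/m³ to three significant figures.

For an instantaneous plane source, C(x,t) = M/(n_e·A·√(4πDt)) · exp(−(x−vt)²/(4Dt)), with n_e·A the pore (flow) area.
Plume center vt = 0.042 × 370 = 15.54 m, so the well at 38 m is 22.46 m downgradient of the peak.
√(4πDt) = 32.70 m, giving peak height M/(n_e·A·√(4πDt)) = 38/(0.23 × 2.5 × 32.70) = 2.021 kg/m³.
(x−vt)²/(4Dt) = (22.46)²/(4 × 0.23 × 370) = 1.482; exp(−1.482) = 0.2272.
C = 2.021 × 0.2272 = 0.459 kg/m³.

0.459 kg/m³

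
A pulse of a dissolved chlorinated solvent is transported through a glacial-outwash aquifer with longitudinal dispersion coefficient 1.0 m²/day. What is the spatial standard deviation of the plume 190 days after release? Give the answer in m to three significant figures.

Dispersive spreading gives a Gaussian with σ² = 2Dt; advection only shifts the center.
σ = √(2 × 1.0 × 190) = 19.5 m.

19.5 m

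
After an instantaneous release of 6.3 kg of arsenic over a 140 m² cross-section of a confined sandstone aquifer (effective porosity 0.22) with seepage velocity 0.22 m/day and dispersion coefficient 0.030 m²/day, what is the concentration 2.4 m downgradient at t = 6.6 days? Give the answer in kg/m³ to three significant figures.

For an instantaneous plane source, C(x,t) = M/(n_e·A·√(4πDt)) · exp(−(x−vt)²/(4Dt)), with n_e·A the pore (flow) area.
Plume center vt = 0.22 × 6.6 = 1.452 m, so the well at 2.4 m is 0.948 m downgradient of the peak.
√(4πDt) = 1.577 m, giving peak height M/(n_e·A·√(4πDt)) = 6.3/(0.22 × 140 × 1.577) = 0.1297 kg/m³.
(x−vt)²/(4Dt) = (0.948)²/(4 × 0.030 × 6.6) = 1.135; exp(−1.135) = 0.3214.
C = 0.1297 × 0.3214 = 0.0417 kg/m³.

0.0417 kg/m³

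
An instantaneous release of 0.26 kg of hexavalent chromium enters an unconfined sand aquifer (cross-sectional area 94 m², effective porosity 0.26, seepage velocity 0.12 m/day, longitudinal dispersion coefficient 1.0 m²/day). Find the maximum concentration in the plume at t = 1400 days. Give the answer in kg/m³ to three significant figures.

The peak of an instantaneous 1D plume sits at x = vt; there the Gaussian factor is 1 and C_max = M/(n_e·A·√(4πDt)), where n_e·A is the pore area the mass is dissolved in.
√(4πDt) = √(4π × 1.0 × 1400) = 132.6 m, so C_max = 0.26/(0.26 × 94 × 132.6) = 8.02e-05 kg/m³.

8.02e-05 kg/m³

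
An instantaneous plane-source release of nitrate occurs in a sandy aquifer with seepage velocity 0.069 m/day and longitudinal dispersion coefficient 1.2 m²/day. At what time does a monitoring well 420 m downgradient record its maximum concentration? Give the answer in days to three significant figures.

5840 days

For the 1D instantaneous-source solution, setting ∂C/∂t = 0 at fixed x gives v²t² + 2Dt − x² = 0, so t = (√(D² + v²x²) − D)/v².
√(D² + v²x²) = √(1.2² + 0.069² × 420²) = 29.00; v² = 0.004761.
t = (29.00 − 1.2)/0.004761 = 5840 days (vs. the pure-advection estimate x/v = 6090 d).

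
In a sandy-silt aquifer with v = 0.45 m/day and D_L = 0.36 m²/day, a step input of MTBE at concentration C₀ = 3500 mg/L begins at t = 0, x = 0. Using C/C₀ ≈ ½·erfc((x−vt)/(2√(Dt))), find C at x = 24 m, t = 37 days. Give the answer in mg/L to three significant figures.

For a continuous step input, C/C₀ ≈ ½·erfc((x−vt)/(2√(Dt))).
vt = 0.45 × 37 = 16.65 m and 2√(Dt) = 2√(0.36 × 37) = 7.299 m.
Argument (x−vt)/(2√(Dt)) = (24 − 16.65)/7.299 = 1.007; ½·erfc(1.007) = 0.07721.
C = 3500 × 0.07721 = 270 mg/L.

270 mg/L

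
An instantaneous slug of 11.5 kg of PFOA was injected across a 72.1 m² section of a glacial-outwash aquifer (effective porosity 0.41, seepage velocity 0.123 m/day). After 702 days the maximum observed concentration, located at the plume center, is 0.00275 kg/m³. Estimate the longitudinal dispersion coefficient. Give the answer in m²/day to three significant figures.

2.27 m²/day

At the plume center C_max = M/(n_e·A·√(4πDt)), so D = M²/(4πt·(n_e·A·C_max)²).
n_e·A·C_max = 0.41 × 72.1 × 0.00275 = 0.08129 kg/m.
D = 11.5²/(4π × 702 × 0.08129²) = 2.27 m²/day.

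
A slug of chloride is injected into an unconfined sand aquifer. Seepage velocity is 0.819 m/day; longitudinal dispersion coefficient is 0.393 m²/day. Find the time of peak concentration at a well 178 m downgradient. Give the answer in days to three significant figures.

217 days

For the 1D instantaneous-source solution, setting ∂C/∂t = 0 at fixed x gives v²t² + 2Dt − x² = 0, so t = (√(D² + v²x²) − D)/v².
√(D² + v²x²) = √(0.393² + 0.819² × 178²) = 145.8; v² = 0.670761.
t = (145.8 − 0.393)/0.670761 = 217 days (vs. the pure-advection estimate x/v = 217 d).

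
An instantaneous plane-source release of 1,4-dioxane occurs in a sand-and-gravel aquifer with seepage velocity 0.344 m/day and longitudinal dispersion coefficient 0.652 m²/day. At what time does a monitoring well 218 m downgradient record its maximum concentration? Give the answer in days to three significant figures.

628 days

For the 1D instantaneous-source solution, setting ∂C/∂t = 0 at fixed x gives v²t² + 2Dt − x² = 0, so t = (√(D² + v²x²) − D)/v².
√(D² + v²x²) = √(0.652² + 0.344² × 218²) = 74.99; v² = 0.118336.
t = (74.99 − 0.652)/0.118336 = 628 days (vs. the pure-advection estimate x/v = 634 d).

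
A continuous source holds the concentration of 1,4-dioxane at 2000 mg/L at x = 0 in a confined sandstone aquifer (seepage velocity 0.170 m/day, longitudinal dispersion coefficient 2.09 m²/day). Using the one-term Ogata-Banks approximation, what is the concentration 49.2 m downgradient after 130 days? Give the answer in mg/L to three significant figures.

For a continuous step input, C/C₀ ≈ ½·erfc((x−vt)/(2√(Dt))).
vt = 0.170 × 130 = 22.1 m and 2√(Dt) = 2√(2.09 × 130) = 32.97 m.
Argument (x−vt)/(2√(Dt)) = (49.2 − 22.1)/32.97 = 0.8220; ½·erfc(0.8220) = 0.1225.
C = 2000 × 0.1225 = 245 mg/L.

245 mg/L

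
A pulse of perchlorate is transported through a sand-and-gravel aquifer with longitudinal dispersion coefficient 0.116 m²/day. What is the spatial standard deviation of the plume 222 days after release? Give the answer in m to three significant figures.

Dispersive spreading gives a Gaussian with σ² = 2Dt; advection only shifts the center.
σ = √(2 × 0.116 × 222) = 7.18 m.

7.18 m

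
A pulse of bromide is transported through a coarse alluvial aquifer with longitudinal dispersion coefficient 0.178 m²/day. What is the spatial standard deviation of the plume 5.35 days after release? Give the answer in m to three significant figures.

1.38 m

Dispersive spreading gives a Gaussian with σ² = 2Dt; advection only shifts the center.
σ = √(2 × 0.178 × 5.35) = 1.38 m.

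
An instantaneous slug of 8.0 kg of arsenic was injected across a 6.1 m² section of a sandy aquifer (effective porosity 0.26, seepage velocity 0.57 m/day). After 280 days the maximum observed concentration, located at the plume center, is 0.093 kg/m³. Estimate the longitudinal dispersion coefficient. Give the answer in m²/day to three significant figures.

At the plume center C_max = M/(n_e·A·√(4πDt)), so D = M²/(4πt·(n_e·A·C_max)²).
n_e·A·C_max = 0.26 × 6.1 × 0.093 = 0.1475 kg/m.
D = 8.0²/(4π × 280 × 0.1475²) = 0.836 m²/day.

0.836 m²/day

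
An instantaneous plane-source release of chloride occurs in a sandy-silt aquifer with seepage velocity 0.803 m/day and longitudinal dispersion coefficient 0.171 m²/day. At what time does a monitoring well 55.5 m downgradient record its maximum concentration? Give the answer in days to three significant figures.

68.9 days

For the 1D instantaneous-source solution, setting ∂C/∂t = 0 at fixed x gives v²t² + 2Dt − x² = 0, so t = (√(D² + v²x²) − D)/v².
√(D² + v²x²) = √(0.171² + 0.803² × 55.5²) = 44.57; v² = 0.644809.
t = (44.57 − 0.171)/0.644809 = 68.9 days (vs. the pure-advection estimate x/v = 69.1 d).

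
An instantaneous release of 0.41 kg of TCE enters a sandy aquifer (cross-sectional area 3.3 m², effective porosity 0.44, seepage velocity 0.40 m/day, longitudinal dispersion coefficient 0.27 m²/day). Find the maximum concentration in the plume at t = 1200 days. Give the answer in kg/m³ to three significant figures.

0.00443 kg/m³

The peak of an instantaneous 1D plume sits at x = vt; there the Gaussian factor is 1 and C_max = M/(n_e·A·√(4πDt)), where n_e·A is the pore area the mass is dissolved in.
√(4πDt) = √(4π × 0.27 × 1200) = 63.81 m, so C_max = 0.41/(0.44 × 3.3 × 63.81) = 0.00443 kg/m³.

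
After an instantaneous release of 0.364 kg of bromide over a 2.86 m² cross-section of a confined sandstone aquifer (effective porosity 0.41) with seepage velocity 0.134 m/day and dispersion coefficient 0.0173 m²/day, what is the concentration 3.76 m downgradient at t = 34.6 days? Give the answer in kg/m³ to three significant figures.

For an instantaneous plane source, C(x,t) = M/(n_e·A·√(4πDt)) · exp(−(x−vt)²/(4Dt)), with n_e·A the pore (flow) area.
Plume center vt = 0.134 × 34.6 = 4.6364 m, so the well at 3.76 m is 0.8764 m upgradient of the peak.
√(4πDt) = 2.743 m, giving peak height M/(n_e·A·√(4πDt)) = 0.364/(0.41 × 2.86 × 2.743) = 0.1132 kg/m³.
(x−vt)²/(4Dt) = (-0.8764)²/(4 × 0.0173 × 34.6) = 0.3208; exp(−0.3208) = 0.7256.
C = 0.1132 × 0.7256 = 0.0821 kg/m³.

0.0821 kg/m³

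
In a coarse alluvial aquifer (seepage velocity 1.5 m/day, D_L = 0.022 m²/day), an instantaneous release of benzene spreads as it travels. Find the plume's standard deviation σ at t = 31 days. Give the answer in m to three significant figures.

1.17 m

Dispersive spreading gives a Gaussian with σ² = 2Dt; advection only shifts the center.
σ = √(2 × 0.022 × 31) = 1.17 m.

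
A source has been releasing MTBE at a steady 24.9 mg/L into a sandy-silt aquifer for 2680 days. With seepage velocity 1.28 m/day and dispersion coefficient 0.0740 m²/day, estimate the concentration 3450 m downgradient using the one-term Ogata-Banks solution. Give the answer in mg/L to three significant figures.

4.05 mg/L

For a continuous step input, C/C₀ ≈ ½·erfc((x−vt)/(2√(Dt))).
vt = 1.28 × 2680 = 3430.4 m and 2√(Dt) = 2√(0.0740 × 2680) = 28.17 m.
Argument (x−vt)/(2√(Dt)) = (3450 − 3430.4)/28.17 = 0.6958; ½·erfc(0.6958) = 0.1626.
C = 24.9 × 0.1626 = 4.05 mg/L.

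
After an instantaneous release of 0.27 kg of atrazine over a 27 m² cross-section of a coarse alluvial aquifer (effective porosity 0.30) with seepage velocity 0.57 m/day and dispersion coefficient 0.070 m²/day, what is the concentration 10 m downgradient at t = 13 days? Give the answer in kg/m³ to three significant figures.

0.00156 kg/m³

For an instantaneous plane source, C(x,t) = M/(n_e·A·√(4πDt)) · exp(−(x−vt)²/(4Dt)), with n_e·A the pore (flow) area.
Plume center vt = 0.57 × 13 = 7.41 m, so the well at 10 m is 2.59 m downgradient of the peak.
√(4πDt) = 3.382 m, giving peak height M/(n_e·A·√(4πDt)) = 0.27/(0.30 × 27 × 3.382) = 0.009856 kg/m³.
(x−vt)²/(4Dt) = (2.59)²/(4 × 0.070 × 13) = 1.843; exp(−1.843) = 0.1583.
C = 0.009856 × 0.1583 = 0.00156 kg/m³.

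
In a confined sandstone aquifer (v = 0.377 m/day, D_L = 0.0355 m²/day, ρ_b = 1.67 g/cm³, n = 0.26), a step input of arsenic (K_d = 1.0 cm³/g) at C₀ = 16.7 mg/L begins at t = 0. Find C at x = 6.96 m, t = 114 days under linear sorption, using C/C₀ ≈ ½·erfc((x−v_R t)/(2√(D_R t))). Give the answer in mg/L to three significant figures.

Retardation factor R = 1 + ρ_b·K_d/n = 1 + 1.67 × 1.0/0.26 = 7.423.
Sorption retards both mechanisms: v_R = v/R = 0.05079 m/day, D_R = D/R = 0.004782 m²/day.
v_R·t = 0.05079 × 114 = 5.79006 m; 2√(D_R t) = 1.477 m; argument = (6.96 − 5.79006)/1.477 = 0.7921.
C = C₀ × ½·erfc(0.7921) = 16.7 × 0.1313 = 2.19 mg/L.

2.19 mg/L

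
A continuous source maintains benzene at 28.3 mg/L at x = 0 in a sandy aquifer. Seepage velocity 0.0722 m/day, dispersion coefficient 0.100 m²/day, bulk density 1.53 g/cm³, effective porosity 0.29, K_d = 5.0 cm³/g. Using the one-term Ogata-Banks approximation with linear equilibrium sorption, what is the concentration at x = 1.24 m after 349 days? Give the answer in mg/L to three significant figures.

11.9 mg/L

Retardation factor R = 1 + ρ_b·K_d/n = 1 + 1.53 × 5.0/0.29 = 27.38.
Sorption retards both mechanisms: v_R = v/R = 0.002637 m/day, D_R = D/R = 0.003652 m²/day.
v_R·t = 0.002637 × 349 = 0.920313 m; 2√(D_R t) = 2.258 m; argument = (1.24 − 0.920313)/2.258 = 0.1416.
C = C₀ × ½·erfc(0.1416) = 28.3 × 0.4206 = 11.9 mg/L.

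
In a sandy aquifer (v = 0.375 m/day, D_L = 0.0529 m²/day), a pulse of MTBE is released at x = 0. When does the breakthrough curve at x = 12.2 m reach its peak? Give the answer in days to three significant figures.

For the 1D instantaneous-source solution, setting ∂C/∂t = 0 at fixed x gives v²t² + 2Dt − x² = 0, so t = (√(D² + v²x²) − D)/v².
√(D² + v²x²) = √(0.0529² + 0.375² × 12.2²) = 4.575; v² = 0.140625.
t = (4.575 − 0.0529)/0.140625 = 32.2 days (vs. the pure-advection estimate x/v = 32.5 d).

32.2 days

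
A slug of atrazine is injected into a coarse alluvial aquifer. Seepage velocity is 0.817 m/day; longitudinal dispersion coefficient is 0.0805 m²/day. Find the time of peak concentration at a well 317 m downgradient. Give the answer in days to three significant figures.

388 days

For the 1D instantaneous-source solution, setting ∂C/∂t = 0 at fixed x gives v²t² + 2Dt − x² = 0, so t = (√(D² + v²x²) − D)/v².
√(D² + v²x²) = √(0.0805² + 0.817² × 317²) = 259.0; v² = 0.667489.
t = (259.0 − 0.0805)/0.667489 = 388 days (vs. the pure-advection estimate x/v = 388 d).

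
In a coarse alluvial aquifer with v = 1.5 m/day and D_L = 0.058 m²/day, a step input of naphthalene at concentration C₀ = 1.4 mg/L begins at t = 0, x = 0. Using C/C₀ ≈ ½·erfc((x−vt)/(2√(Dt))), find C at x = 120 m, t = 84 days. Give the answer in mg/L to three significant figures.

For a continuous step input, C/C₀ ≈ ½·erfc((x−vt)/(2√(Dt))).
vt = 1.5 × 84 = 126 m and 2√(Dt) = 2√(0.058 × 84) = 4.415 m.
Argument (x−vt)/(2√(Dt)) = (120 − 126)/4.415 = -1.359; ½·erfc(-1.359) = 0.9727.
C = 1.4 × 0.9727 = 1.36 mg/L.

1.36 mg/L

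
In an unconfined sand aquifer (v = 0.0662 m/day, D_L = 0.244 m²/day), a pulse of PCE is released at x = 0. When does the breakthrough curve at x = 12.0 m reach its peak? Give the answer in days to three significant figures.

134 days

For the 1D instantaneous-source solution, setting ∂C/∂t = 0 at fixed x gives v²t² + 2Dt − x² = 0, so t = (√(D² + v²x²) − D)/v².
√(D² + v²x²) = √(0.244² + 0.0662² × 12.0²) = 0.8310; v² = 0.00438244.
t = (0.8310 − 0.244)/0.00438244 = 134 days (vs. the pure-advection estimate x/v = 181 d).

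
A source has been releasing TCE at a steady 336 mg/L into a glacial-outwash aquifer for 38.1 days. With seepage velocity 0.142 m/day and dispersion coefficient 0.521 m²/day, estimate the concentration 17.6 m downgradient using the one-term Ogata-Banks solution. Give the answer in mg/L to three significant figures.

For a continuous step input, C/C₀ ≈ ½·erfc((x−vt)/(2√(Dt))).
vt = 0.142 × 38.1 = 5.4102 m and 2√(Dt) = 2√(0.521 × 38.1) = 8.911 m.
Argument (x−vt)/(2√(Dt)) = (17.6 − 5.4102)/8.911 = 1.368; ½·erfc(1.368) = 0.02652.
C = 336 × 0.02652 = 8.91 mg/L.

8.91 mg/L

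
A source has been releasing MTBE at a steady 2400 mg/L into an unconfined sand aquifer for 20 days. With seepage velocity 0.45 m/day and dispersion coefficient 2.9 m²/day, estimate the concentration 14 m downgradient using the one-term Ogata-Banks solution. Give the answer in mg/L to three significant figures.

For a continuous step input, C/C₀ ≈ ½·erfc((x−vt)/(2√(Dt))).
vt = 0.45 × 20 = 9 m and 2√(Dt) = 2√(2.9 × 20) = 15.23 m.
Argument (x−vt)/(2√(Dt)) = (14 − 9)/15.23 = 0.3283; ½·erfc(0.3283) = 0.3212.
C = 2400 × 0.3212 = 771 mg/L.

771 mg/L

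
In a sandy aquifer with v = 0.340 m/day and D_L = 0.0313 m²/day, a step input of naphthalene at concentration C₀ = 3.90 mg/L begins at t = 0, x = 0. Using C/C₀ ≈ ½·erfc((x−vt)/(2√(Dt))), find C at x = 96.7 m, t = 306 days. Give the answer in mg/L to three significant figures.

3.72 mg/L

For a continuous step input, C/C₀ ≈ ½·erfc((x−vt)/(2√(Dt))).
vt = 0.340 × 306 = 104.04 m and 2√(Dt) = 2√(0.0313 × 306) = 6.190 m.
Argument (x−vt)/(2√(Dt)) = (96.7 − 104.04)/6.190 = -1.186; ½·erfc(-1.186) = 0.9533.
C = 3.90 × 0.9533 = 3.72 mg/L.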